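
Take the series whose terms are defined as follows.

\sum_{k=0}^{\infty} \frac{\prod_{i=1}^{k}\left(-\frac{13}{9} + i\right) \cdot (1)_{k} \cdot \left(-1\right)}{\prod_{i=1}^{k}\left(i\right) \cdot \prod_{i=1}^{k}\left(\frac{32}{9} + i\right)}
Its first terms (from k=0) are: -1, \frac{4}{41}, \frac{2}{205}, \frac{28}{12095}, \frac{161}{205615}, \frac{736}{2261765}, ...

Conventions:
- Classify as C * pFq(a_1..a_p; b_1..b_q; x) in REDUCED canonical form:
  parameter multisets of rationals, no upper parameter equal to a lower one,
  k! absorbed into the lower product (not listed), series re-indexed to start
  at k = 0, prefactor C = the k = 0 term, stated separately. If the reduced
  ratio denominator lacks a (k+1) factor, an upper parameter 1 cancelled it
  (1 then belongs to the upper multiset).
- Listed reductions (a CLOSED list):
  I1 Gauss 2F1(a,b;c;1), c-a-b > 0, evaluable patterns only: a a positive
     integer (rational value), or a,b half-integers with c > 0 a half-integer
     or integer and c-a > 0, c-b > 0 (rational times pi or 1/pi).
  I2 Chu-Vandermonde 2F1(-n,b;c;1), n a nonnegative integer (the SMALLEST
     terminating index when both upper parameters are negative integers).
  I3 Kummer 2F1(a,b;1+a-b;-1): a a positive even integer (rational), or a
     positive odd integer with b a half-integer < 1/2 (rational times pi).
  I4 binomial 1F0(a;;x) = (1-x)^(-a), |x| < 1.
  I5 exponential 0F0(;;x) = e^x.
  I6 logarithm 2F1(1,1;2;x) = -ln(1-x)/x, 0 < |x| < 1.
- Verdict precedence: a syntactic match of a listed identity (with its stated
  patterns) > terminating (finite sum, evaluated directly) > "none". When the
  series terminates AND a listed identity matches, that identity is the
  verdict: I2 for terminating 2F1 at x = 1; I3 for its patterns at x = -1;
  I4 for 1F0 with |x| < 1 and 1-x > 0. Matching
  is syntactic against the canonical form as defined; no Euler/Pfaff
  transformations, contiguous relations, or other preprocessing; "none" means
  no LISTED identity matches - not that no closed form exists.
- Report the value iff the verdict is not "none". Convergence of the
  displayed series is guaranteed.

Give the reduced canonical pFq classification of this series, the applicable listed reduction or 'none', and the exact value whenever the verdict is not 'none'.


Key step: x = 1 and the product of the first k integers (C = -1) is k!.
Term ratio: r(k) = 1 * (k-\frac{4}{9}) (k+1) / [(k+\frac{41}{9}) (k+1)] - rational; roots negated = parameters, x = 1, C = -1.

The series (x = 1) is 2F1: upper {-\frac{4}{9}, 1}, lower {\frac{41}{9}}, prefactor -1. Verdict (x = 1): the Gauss summation I1 applies (x = 1: the Gamma ratio telescopes since c-a-b = 4 > 0 and a = 1 in Z>0). Hence: -\frac{8}{9}.


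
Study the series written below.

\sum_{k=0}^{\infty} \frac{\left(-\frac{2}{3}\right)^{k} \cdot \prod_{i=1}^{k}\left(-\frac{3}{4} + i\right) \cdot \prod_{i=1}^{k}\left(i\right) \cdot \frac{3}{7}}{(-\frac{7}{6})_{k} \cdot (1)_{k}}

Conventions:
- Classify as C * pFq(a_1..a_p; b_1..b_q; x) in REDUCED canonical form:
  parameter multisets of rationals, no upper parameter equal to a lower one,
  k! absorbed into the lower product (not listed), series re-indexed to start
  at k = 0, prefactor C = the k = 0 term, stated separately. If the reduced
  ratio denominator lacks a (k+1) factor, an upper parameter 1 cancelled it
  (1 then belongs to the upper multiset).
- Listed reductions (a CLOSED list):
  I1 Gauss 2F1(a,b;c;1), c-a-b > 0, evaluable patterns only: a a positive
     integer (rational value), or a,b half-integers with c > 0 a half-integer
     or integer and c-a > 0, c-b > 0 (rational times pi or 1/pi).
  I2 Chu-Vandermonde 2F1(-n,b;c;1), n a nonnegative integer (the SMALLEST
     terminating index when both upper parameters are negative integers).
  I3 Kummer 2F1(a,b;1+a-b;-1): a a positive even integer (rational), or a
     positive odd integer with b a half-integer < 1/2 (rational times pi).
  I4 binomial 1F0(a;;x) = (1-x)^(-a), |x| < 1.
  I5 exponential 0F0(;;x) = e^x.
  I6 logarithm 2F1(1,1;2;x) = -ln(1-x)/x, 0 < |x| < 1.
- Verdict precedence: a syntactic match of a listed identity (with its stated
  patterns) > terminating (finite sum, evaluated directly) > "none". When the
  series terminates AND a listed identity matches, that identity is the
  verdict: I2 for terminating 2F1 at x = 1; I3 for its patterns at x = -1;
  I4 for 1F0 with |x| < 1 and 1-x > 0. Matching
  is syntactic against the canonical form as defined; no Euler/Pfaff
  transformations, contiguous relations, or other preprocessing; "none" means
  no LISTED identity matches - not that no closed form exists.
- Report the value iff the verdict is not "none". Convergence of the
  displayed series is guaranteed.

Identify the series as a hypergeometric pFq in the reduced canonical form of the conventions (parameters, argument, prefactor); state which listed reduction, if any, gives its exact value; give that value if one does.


With C = \frac{3}{7}: the canonical form is 2F1(\frac{1}{4}, 1; -\frac{7}{6}; -\frac{2}{3}). Verdict: none. Every listed pattern misses the 2F1 form at -\frac{2}{3}, upper {\frac{1}{4}, 1}.

The tell: x = -\frac{2}{3} and (1)_k (prefactor 3/7) is k! itself.
Step ratio: r(k) = -\frac{2}{3} * (k+\frac{1}{4}) (k+1) / [(k-\frac{7}{6}) (k+1)] ; factor over Q: parameters, x = -\frac{2}{3}, and C = \frac{3}{7}.


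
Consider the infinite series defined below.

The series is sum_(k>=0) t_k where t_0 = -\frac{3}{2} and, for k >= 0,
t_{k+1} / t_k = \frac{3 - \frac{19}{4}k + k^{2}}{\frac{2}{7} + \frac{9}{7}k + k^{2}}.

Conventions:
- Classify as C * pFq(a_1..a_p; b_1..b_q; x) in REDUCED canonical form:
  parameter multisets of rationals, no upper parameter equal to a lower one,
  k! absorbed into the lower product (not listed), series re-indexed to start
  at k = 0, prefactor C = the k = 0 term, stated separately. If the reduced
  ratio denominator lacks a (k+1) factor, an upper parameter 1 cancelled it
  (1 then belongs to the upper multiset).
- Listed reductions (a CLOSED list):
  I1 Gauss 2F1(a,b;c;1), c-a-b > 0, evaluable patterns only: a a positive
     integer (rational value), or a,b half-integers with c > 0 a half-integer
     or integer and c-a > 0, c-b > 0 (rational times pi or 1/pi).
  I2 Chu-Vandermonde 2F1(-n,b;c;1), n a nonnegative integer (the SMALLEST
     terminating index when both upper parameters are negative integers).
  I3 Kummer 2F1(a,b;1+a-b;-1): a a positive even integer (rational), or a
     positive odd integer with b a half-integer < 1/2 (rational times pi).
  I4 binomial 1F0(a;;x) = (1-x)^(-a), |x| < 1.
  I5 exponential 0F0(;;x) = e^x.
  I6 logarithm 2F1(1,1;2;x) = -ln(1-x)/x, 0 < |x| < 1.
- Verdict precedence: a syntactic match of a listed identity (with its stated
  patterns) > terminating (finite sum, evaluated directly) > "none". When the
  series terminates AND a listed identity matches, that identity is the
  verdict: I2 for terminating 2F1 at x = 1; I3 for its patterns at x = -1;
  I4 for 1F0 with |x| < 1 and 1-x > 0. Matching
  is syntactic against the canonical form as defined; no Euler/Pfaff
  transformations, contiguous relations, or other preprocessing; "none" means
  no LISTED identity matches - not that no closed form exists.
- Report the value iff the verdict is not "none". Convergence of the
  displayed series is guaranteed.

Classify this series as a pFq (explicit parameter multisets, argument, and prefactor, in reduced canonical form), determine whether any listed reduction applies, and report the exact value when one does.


This is -\frac{3}{2} * 2F1(-4, -\frac{3}{4}; \frac{2}{7}; 1) in reduced canonical form. Verdict: Chu-Vandermonde (I2) matches (terminating 2F1 at x = 1 with n = 4, b = -3/4, c = \frac{2}{7}). Sum: -\frac{5292355}{376832}.

Key observation: t_0 = -\frac{3}{2} here, and roots of the ratio polynomials (C = -3/2, x = 1) are the negated parameters.
Adjacent-term ratio: r(k) = 1 * (k-4) (k-\frac{3}{4}) / [(k+\frac{2}{7}) (k+1)] - rational; roots negated = parameters, x = 1, C = -\frac{3}{2}.


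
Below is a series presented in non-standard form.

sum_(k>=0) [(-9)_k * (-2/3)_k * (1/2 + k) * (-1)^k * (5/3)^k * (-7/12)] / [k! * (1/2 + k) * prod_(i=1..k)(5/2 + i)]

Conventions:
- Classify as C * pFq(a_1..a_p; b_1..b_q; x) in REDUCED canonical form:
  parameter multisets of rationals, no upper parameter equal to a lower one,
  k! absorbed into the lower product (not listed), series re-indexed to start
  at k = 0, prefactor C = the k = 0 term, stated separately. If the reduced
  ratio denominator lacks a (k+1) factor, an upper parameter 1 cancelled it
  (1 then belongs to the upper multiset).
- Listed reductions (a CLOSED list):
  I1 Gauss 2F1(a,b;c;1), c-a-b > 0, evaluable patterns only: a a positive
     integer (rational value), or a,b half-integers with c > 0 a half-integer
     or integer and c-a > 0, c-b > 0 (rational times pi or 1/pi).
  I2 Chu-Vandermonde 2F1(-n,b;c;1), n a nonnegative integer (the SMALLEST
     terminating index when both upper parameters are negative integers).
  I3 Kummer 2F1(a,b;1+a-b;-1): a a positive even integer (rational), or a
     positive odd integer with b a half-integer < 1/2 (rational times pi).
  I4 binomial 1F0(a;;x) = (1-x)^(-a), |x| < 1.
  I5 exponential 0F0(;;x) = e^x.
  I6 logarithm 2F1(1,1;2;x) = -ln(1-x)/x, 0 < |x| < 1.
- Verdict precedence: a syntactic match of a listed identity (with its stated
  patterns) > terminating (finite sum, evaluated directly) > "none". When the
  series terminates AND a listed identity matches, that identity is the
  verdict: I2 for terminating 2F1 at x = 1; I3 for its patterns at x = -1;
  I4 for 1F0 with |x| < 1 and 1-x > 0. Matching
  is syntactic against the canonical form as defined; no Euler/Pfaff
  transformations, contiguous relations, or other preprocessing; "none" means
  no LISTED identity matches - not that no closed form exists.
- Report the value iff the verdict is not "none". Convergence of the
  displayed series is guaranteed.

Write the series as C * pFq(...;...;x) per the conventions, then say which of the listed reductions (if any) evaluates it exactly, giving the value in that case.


Key step: with t_0 = -7/12, the (-1)^k factor (C = -7/12, x = -5/3) folds into the argument's sign.
Adjacent-term ratio: r(k) = (-5/3) * (k-9) (k-2/3) / [(k+7/2) (k+1)] - rational in k. x = (-5/3); t_0 = -7/12; negate the roots.

Prefactor -7/12, argument -5/3: 2F1 with upper {-9, -2/3} over lower {7/2}. Verdict: terminating - upper -9 stops the sum at k = 9; the 10 terms are added exactly. Exact value: 1734922809194072599/400050894389307876.


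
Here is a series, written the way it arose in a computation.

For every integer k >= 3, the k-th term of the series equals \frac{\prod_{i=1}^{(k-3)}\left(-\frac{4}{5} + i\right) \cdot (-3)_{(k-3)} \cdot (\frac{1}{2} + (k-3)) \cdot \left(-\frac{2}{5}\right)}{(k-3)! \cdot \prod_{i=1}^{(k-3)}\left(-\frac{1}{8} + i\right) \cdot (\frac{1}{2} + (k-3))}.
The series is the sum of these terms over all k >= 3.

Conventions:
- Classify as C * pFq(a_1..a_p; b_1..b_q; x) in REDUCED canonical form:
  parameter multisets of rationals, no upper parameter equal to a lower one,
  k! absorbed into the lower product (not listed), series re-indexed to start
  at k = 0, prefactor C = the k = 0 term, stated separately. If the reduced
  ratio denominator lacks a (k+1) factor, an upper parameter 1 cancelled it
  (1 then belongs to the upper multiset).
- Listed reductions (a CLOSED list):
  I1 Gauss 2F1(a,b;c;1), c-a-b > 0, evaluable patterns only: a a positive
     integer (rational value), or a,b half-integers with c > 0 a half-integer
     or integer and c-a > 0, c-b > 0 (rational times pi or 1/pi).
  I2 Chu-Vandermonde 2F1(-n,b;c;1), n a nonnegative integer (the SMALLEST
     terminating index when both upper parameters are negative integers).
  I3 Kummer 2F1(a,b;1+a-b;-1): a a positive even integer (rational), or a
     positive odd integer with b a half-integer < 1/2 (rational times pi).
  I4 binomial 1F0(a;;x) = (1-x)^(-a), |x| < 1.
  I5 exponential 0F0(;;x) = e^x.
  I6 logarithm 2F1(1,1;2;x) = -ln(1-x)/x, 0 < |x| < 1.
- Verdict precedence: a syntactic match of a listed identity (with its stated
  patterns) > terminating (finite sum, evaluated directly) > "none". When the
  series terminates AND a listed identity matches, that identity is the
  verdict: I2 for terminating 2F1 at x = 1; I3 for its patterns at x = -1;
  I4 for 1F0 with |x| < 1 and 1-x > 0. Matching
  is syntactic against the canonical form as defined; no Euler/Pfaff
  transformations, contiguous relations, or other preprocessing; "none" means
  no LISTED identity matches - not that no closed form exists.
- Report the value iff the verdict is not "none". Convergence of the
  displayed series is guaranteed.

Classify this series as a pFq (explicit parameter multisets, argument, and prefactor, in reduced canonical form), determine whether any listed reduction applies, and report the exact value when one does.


Reduced: x = 1, 2F1, upper = {-3, \frac{1}{5}}, lower = {\frac{7}{8}}, C = -\frac{2}{5}. Verdict: Vandermonde's identity (I2) applies (terminating 2F1 at x = 1 with n = 3, b = 1/5, c = \frac{7}{8}). Exact value: -\frac{129042}{503125}.

First insight: from the first term -\frac{2}{5}: the running product (prefactor -2/5) telescopes to a rising factorial.
Step ratio: r(k) = 1 * (k-3) (k+\frac{1}{5}) / [(k+\frac{7}{8}) (k+1)] - rational in k. x = 1; t_0 = -\frac{2}{5}; negate the roots.


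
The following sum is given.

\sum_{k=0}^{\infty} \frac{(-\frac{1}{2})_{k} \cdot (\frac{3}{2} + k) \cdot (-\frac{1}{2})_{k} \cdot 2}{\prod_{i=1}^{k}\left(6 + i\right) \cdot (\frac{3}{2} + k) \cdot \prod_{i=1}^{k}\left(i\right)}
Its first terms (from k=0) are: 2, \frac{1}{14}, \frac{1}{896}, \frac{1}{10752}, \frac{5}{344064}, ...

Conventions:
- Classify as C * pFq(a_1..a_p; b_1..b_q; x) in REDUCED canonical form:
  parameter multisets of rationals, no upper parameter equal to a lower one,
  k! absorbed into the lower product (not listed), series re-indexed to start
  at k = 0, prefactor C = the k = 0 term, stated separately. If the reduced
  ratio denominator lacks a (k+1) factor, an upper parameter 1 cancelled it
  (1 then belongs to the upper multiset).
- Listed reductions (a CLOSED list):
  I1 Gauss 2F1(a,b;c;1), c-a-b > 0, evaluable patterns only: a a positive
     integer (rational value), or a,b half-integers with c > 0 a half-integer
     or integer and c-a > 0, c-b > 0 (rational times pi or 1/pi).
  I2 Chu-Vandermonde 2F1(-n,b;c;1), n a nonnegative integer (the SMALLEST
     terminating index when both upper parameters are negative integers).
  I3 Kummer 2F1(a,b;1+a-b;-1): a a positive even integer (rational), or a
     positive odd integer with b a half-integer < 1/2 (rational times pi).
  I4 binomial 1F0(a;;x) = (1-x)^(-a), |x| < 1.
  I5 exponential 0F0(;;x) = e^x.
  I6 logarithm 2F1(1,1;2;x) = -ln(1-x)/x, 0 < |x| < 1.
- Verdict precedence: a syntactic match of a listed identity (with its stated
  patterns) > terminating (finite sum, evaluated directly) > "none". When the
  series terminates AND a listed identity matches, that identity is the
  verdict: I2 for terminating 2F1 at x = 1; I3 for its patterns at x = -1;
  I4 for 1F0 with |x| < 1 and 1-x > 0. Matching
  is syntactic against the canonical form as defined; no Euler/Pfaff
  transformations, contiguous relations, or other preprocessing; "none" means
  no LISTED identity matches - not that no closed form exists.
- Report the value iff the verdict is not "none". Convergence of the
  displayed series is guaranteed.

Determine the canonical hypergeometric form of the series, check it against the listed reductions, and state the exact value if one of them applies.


This is 2 * 2F1(-\frac{1}{2}, -\frac{1}{2}; 7; 1) in reduced canonical form. Verdict: Gauss's theorem I1 (half-integer case) matches (x = 1; upper {-\frac{1}{2}, -\frac{1}{2}} half-integers, c = 7 in the evaluable pattern). Its exact value is \frac{8388608}{1288287} / \pi.

Key step: from the first term 2: the product of the first k integers (C = 2, x = 1) is k!.
Step ratio: r(k) = 1 * (k-\frac{1}{2}) (k-\frac{1}{2}) / [(k+7) (k+1)] - rational; roots negated = parameters, x = 1, C = 2.


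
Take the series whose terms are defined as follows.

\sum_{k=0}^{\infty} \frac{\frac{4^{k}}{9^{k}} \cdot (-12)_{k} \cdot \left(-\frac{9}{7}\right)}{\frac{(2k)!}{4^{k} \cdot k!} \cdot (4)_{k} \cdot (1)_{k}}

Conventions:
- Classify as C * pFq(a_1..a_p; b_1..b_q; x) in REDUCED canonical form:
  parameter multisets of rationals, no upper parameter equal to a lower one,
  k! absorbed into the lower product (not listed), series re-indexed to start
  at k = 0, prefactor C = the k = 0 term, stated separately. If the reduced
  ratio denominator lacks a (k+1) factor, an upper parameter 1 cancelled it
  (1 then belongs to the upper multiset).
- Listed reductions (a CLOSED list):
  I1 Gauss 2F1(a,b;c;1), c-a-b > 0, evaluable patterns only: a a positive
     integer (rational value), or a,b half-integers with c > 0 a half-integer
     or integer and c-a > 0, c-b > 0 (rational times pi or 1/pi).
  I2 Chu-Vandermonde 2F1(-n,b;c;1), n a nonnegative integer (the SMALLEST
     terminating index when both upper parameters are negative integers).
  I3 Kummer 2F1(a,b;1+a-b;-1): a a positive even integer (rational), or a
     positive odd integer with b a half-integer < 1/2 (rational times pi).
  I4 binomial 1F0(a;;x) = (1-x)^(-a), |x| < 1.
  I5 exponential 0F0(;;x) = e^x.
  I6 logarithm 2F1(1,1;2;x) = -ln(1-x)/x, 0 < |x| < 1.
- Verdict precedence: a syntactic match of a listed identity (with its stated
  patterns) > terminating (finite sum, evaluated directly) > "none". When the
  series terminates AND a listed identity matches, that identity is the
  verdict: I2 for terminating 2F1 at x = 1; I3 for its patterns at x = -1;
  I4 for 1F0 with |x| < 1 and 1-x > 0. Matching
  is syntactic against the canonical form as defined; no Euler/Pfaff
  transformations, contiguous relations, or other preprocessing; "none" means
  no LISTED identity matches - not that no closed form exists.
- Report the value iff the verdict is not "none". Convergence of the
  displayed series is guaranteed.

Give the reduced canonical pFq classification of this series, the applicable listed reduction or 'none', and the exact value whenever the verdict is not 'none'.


x = \frac{4}{9} here; the reduced form reads 1F2, upper {-12}, lower {\frac{1}{2}, 4}, C = -\frac{9}{7}. Verdict: terminating - upper -12 stops the sum at k = 12; the 13 terms are added exactly. Hence: \frac{16727016072830265280363608155111}{14785050289376286734551070709375}.

The tell: from the first term -\frac{9}{7}: (1)_k (prefactor -9/7) is k! itself.
Ratio: r(k) = \frac{4}{9} * (k-12) / [(k+\frac{1}{2}) (k+4) (k+1)] - rational; roots negated = parameters, x = \frac{4}{9}, C = -\frac{9}{7}.


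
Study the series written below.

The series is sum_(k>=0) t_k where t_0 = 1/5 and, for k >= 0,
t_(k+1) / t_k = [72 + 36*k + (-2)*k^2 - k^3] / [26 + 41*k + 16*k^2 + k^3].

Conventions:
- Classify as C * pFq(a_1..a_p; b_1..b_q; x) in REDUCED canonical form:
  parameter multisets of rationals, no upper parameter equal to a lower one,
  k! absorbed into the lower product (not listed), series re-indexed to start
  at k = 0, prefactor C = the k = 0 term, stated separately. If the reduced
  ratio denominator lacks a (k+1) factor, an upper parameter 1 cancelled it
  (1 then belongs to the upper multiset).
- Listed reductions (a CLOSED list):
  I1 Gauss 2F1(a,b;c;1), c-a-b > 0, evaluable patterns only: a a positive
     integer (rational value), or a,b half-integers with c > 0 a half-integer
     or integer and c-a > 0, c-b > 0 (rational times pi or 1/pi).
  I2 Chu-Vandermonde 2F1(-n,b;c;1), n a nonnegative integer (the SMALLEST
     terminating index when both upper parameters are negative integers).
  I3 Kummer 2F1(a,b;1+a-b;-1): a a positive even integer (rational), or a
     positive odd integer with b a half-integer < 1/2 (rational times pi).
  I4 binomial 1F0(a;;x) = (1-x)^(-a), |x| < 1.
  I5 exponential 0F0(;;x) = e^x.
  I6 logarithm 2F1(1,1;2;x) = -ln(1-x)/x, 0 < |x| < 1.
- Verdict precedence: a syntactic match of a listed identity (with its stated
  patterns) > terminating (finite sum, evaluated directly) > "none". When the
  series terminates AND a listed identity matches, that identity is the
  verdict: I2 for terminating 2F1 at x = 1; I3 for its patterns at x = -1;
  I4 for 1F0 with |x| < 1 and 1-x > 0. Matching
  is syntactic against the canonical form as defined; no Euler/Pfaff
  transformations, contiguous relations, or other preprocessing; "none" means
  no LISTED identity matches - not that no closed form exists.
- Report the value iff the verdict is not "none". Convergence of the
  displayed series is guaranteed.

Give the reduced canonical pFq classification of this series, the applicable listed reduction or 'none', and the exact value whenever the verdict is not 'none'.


x = -1 here; the reduced form reads 2F1, upper {-6, 6}, lower {13}, C = 1/5. Verdict at x = -1: the Kummer evaluation I3 matches (x = -1; c = 13 equals 1+a-b for upper {-6, 6}: listed pattern). Value: 11/5.

Structural cue: x = (-1) and the parameter 2 appears in both the upper and lower lists and cancels.
Ratio: r(k) = (-1) * (k-6) (k+6) / [(k+13) (k+1)] - rational in k. x = (-1); t_0 = 1/5; negate the roots.


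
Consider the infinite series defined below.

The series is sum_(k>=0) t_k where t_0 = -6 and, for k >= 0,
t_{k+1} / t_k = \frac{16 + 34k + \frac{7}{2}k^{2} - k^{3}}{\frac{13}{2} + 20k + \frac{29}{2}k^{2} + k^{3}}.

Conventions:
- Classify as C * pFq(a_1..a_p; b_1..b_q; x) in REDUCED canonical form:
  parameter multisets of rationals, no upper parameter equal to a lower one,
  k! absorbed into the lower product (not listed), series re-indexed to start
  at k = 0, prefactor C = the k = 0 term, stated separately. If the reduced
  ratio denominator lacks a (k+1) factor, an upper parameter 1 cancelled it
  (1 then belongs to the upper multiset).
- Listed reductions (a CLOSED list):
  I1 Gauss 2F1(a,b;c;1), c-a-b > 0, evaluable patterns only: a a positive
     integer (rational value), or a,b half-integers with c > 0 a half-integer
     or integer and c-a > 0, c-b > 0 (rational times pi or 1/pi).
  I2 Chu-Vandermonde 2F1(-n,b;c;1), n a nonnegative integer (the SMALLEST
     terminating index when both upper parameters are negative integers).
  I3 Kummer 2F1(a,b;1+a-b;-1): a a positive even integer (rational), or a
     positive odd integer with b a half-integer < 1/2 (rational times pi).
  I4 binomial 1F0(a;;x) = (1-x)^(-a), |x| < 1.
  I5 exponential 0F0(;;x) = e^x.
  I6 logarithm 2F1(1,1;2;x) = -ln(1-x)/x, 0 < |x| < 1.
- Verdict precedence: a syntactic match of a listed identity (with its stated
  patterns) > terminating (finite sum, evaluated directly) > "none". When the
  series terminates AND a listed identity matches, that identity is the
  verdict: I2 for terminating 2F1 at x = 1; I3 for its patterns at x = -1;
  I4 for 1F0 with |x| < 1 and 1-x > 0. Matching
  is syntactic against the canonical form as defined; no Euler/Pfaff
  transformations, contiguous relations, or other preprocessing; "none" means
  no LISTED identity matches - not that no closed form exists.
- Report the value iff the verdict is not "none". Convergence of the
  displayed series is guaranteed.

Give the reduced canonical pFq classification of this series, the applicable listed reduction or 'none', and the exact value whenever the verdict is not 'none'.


Canonical form: C = -6 times 2F1 with upper {-8, 4}, lower {13}, x = -1. Verdict at x = -1: Kummer's theorem (I3) matches (x = -1; c = 13 equals 1+a-b for upper {-8, 4}: listed pattern). Hence: -66.

The tell: from the first term -6: cancel k + 1/2 from the displayed ratio first; then C = -6, x = -1.
Consecutive-term ratio: r(k) = -1 * (k-8) (k+4) / [(k+13) (k+1)] - rational in k, leading ratio -1; with t_0 = -6, classification follows.


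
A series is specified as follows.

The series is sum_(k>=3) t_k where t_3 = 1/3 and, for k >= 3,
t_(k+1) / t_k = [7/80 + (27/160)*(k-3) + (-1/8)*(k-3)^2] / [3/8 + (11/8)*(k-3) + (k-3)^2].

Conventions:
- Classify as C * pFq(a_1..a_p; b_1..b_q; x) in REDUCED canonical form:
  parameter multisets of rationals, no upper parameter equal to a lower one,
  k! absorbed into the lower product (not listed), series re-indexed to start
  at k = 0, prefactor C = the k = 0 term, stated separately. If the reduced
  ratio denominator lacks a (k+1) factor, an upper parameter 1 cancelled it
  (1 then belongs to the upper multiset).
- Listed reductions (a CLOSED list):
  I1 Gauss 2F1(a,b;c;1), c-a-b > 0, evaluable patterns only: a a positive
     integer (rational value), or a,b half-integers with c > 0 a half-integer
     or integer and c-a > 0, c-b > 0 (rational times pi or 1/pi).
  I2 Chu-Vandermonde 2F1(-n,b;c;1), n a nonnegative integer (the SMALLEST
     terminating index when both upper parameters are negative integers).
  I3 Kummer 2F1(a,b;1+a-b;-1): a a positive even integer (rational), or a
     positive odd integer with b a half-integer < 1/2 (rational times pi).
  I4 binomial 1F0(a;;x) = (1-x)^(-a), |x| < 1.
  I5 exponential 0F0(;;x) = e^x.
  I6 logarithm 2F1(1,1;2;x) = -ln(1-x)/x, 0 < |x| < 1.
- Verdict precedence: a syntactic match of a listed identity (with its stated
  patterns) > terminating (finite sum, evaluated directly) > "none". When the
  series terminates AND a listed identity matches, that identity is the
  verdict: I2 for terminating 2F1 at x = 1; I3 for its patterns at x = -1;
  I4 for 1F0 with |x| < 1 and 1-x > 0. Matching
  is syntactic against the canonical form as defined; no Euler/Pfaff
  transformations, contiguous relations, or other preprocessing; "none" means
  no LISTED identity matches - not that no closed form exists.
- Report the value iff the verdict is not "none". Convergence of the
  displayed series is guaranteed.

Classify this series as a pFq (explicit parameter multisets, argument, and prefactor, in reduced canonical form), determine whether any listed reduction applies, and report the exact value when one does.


The series (x = -1/8) is 2F1: upper {-7/4, 2/5}, lower {3/8}, prefactor 1/3. Verdict: none. A 2F1 with upper {-7/4, 2/5} fits none of I1-I6 at x = -1/8; the sum runs forever.

Structural cue: t_0 = 1/3 here, and the expanded ratio factors over Q; prefactor 1/3, roots give parameters.
Step ratio: r(k) = (-1/8) * (k-7/4) (k+2/5) / [(k+3/8) (k+1)] ; factor over Q: parameters, x = (-1/8), and C = 1/3.


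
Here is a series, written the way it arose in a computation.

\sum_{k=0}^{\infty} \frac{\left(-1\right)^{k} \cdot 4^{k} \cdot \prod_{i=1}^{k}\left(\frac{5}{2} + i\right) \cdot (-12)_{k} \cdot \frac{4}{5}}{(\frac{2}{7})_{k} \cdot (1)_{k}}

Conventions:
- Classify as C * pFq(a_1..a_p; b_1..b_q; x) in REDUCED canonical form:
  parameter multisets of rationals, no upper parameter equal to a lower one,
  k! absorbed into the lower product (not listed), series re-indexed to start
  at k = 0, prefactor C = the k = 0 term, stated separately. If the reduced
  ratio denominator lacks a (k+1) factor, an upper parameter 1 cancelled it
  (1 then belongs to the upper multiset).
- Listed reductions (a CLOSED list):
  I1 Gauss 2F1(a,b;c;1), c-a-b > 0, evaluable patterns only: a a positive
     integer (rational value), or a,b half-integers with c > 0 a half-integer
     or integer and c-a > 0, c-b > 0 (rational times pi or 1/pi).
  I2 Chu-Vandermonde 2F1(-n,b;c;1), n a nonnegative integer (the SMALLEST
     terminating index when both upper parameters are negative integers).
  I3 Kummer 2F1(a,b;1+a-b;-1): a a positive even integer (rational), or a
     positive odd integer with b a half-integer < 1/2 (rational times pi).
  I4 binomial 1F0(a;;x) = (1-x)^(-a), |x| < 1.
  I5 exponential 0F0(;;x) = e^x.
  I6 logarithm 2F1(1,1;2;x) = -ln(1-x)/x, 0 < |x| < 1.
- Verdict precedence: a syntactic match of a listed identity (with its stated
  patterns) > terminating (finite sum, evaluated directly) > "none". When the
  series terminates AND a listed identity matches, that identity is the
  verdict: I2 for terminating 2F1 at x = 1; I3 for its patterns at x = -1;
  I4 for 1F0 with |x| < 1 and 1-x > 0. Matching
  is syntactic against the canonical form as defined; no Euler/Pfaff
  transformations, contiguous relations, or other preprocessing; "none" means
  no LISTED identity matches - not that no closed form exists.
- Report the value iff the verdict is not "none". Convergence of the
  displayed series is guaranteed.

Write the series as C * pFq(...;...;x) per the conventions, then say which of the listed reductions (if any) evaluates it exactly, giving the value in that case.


First insight: with t_0 = \frac{4}{5}, the (-1)^k factor (prefactor 4/5) folds into the argument's sign.
Ratio: r(k) = -4 * (k-12) (k+\frac{7}{2}) / [(k+\frac{2}{7}) (k+1)] - poly over poly, x = -4 from leading terms; C = \frac{4}{5} at k = 0.

x = -4 here; the reduced form reads 2F1, upper {-12, \frac{7}{2}}, lower {\frac{2}{7}}, C = \frac{4}{5}. Verdict: terminating - upper -12 stops the sum at k = 12; the 13 terms are added exactly. Value: \frac{28869457471185770}{67229}.


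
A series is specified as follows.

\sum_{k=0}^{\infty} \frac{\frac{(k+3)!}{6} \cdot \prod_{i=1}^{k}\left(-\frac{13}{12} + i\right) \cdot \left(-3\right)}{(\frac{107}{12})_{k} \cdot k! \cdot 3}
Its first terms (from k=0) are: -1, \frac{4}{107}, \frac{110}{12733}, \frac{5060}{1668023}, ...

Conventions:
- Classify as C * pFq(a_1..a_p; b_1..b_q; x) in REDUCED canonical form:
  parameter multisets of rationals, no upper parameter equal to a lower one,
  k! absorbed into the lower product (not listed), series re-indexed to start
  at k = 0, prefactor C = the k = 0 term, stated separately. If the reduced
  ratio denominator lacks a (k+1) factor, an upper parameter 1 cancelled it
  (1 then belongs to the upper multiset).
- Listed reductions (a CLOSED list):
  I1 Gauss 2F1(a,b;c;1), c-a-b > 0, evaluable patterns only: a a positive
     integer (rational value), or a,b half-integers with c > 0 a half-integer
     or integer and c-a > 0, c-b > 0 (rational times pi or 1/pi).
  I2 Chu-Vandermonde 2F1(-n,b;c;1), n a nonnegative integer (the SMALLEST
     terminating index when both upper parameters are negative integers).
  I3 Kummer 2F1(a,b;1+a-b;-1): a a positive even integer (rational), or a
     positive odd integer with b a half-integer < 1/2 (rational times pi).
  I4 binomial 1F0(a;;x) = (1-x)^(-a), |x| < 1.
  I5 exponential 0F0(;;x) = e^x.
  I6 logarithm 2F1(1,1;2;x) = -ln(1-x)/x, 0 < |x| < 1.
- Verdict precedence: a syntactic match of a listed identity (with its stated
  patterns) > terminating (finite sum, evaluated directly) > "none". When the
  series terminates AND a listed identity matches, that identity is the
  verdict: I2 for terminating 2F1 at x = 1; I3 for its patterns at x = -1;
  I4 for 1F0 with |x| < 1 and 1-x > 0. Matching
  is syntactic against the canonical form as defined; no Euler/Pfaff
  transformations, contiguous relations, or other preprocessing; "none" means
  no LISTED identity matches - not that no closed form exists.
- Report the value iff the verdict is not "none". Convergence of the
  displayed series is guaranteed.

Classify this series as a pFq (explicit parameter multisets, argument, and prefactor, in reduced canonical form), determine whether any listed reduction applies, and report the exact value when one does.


Classification (C = -1): 2F1 with upper {-\frac{1}{12}, 4}, lower {\frac{107}{12}}, argument x = 1. Verdict: the Gauss summation I1 applies (x = 1: the Gamma ratio telescopes since c-a-b = 5 > 0 and a = 4 in Z>0). Sum: -\frac{6606053}{6967296}.

First insight: from the first term -1: the factorial ratio (prefactor -1) (k+a-1)!/(a-1)! is a rising factorial (a)_k.
Ratio: r(k) = 1 * (k-\frac{1}{12}) (k+4) / [(k+\frac{107}{12}) (k+1)] - rational in k, leading ratio 1; with t_0 = -1, classification follows.


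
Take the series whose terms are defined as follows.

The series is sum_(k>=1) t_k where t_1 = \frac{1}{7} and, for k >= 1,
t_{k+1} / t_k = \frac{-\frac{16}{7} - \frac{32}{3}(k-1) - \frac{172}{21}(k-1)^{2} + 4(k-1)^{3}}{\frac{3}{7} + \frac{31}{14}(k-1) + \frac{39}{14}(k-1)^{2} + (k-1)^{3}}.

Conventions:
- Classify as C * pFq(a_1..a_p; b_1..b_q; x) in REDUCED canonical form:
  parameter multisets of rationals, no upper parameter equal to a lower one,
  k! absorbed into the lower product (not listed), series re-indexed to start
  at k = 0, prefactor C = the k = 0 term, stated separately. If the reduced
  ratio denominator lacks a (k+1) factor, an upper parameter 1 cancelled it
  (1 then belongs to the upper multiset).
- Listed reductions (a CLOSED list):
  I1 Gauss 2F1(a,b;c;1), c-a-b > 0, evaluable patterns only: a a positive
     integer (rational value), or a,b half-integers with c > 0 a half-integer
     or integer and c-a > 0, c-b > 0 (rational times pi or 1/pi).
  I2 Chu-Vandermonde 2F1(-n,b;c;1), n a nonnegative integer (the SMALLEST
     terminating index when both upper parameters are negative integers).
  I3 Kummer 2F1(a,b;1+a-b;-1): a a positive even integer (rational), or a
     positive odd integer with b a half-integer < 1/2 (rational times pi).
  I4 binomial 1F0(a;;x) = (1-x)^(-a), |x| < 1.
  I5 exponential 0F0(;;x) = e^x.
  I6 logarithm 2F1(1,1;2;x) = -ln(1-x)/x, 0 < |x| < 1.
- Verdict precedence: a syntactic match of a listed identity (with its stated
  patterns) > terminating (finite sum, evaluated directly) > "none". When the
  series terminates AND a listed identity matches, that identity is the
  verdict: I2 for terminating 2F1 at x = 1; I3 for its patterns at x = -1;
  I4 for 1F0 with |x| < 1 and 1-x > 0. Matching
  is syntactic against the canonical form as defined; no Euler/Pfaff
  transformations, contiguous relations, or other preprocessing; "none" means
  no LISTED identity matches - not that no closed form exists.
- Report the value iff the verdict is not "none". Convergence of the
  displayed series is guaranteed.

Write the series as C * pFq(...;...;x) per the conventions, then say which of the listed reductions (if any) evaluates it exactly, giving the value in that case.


With C = \frac{1}{7}: the canonical form is 2F1(-3, \frac{2}{3}; \frac{3}{2}; 4). Verdict: terminating. With -3 upstairs the series is a 4-term polynomial sum; evaluated term by term. Hence: -\frac{2585}{3969}.

Key step: with t_0 = \frac{1}{7}, the parameter 2/7 appears in both the upper and lower lists and cancels.
Adjacent-term ratio: r(k) = 4 * (k-3) (k+\frac{2}{3}) / [(k+\frac{3}{2}) (k+1)] ; factor over Q: parameters, x = 4, and C = \frac{1}{7}.


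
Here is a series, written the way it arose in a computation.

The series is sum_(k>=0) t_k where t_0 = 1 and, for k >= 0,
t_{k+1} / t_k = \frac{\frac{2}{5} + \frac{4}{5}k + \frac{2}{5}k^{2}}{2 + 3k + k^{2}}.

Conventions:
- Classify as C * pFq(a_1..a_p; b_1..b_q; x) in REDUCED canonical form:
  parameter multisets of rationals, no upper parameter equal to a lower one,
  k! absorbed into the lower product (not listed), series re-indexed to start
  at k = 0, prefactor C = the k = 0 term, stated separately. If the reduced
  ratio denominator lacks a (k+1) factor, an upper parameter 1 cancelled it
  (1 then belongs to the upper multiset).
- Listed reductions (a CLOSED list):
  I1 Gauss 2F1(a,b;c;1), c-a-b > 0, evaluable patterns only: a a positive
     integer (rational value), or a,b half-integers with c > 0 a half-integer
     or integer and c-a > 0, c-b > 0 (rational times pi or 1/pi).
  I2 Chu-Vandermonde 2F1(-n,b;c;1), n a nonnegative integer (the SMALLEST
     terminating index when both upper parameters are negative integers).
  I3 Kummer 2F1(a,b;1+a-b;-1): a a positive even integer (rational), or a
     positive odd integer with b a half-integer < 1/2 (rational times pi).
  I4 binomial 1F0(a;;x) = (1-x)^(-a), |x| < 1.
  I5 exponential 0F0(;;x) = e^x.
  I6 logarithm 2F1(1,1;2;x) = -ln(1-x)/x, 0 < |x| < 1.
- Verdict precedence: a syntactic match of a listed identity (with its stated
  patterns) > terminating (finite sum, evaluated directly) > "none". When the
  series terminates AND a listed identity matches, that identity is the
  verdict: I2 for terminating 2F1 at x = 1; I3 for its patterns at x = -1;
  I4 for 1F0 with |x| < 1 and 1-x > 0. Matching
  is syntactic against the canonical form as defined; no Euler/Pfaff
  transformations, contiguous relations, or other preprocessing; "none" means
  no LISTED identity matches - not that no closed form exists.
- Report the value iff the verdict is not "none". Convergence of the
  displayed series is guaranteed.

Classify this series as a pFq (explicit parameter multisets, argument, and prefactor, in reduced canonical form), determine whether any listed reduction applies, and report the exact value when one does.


Reduced: x = \frac{2}{5}, 2F1, upper = {1, 1}, lower = {2}, C = 1. Verdict: logarithm (I6) applies (the logarithm: parameters (1,1;2), x = \frac{2}{5}). Its exact value is \left(-\frac{5}{2}\right) \cdot \ln\left(\frac{3}{5}\right).

Key step: x = \frac{2}{5} and roots of the ratio polynomials (prefactor 1) are the negated parameters.
Consecutive-term ratio: r(k) = \frac{2}{5} * (k+1) (k+1) / [(k+2) (k+1)] ; factor over Q: parameters, x = \frac{2}{5}, and C = 1.


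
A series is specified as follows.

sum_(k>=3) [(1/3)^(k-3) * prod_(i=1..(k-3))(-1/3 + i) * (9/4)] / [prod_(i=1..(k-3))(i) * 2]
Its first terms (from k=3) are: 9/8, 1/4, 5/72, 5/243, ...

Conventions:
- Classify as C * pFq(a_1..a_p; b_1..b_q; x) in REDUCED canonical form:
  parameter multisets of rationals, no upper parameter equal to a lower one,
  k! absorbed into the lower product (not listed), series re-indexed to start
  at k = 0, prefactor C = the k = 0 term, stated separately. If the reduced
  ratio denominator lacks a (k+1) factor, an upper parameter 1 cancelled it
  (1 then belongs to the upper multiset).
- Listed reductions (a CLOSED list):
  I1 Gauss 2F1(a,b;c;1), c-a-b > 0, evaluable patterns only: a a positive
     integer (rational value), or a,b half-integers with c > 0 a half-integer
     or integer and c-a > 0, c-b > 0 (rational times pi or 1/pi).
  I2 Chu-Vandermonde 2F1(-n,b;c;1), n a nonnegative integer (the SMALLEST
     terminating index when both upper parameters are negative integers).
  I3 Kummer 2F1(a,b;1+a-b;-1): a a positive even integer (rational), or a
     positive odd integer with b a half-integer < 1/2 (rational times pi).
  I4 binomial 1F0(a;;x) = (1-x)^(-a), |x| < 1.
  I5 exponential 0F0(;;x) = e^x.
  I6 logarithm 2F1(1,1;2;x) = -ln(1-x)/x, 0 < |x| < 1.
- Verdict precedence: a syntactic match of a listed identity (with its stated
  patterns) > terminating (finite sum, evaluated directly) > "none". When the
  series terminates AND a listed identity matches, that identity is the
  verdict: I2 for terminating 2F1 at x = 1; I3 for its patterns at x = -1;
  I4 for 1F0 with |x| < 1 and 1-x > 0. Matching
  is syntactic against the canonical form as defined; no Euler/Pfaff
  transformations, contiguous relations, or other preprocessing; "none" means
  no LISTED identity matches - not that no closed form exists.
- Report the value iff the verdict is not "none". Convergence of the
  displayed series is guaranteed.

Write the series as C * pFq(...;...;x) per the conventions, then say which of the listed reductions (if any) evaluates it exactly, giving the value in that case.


First insight: t_0 being 9/8, the constant factors (C = 9/8) combine into one prefactor.
Adjacent-term ratio: r(k) = (1/3) * (k+2/3) / [(k+1)] - rational in k. x = (1/3); t_0 = 9/8; negate the roots.

Reduced: x = 1/3, 1F0, upper = {2/3}, lower = {-}, C = 9/8. Verdict: binomial (I4) matches (the 1F0 binomial series: exponent -2/3, x = 1/3). Value: (9/8) * (2/3)^(-2/3).


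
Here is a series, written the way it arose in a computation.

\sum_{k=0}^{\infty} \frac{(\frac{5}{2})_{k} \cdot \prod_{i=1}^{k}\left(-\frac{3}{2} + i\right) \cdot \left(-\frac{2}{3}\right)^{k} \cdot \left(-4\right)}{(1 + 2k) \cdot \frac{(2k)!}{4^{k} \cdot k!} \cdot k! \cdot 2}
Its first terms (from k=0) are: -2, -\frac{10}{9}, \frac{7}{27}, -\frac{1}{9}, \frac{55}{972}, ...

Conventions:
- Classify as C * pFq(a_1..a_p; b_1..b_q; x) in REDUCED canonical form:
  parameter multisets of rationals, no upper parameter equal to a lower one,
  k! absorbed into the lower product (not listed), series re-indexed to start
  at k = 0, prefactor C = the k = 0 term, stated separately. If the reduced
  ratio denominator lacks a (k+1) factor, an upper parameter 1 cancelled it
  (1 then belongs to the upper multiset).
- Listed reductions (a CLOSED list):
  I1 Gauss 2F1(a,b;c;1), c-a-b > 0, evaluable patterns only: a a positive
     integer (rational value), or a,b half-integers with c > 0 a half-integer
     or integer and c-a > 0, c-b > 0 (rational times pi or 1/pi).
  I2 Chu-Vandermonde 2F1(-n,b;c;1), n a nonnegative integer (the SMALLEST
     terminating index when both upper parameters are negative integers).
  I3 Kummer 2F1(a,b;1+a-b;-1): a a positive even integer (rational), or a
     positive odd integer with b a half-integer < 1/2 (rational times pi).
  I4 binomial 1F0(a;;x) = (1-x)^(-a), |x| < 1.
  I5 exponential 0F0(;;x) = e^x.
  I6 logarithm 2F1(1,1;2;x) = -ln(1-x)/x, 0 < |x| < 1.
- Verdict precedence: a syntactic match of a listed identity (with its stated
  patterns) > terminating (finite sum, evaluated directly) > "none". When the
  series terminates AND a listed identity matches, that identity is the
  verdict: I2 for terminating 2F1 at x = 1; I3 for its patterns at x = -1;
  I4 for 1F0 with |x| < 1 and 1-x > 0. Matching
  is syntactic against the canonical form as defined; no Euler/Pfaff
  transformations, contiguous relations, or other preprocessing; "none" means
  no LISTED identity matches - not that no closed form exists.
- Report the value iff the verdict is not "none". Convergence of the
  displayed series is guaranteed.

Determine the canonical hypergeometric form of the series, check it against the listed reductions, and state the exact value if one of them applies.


Key observation: with t_0 = -2, the constant factors (prefactor -2) combine into one prefactor.
Ratio: r(k) = -\frac{2}{3} * (k-\frac{1}{2}) (k+\frac{5}{2}) / [(k+\frac{3}{2}) (k+1)] - rational in k, leading ratio -\frac{2}{3}; with t_0 = -2, classification follows.

The series (x = -\frac{2}{3}) is 2F1: upper {-\frac{1}{2}, \frac{5}{2}}, lower {\frac{3}{2}}, prefactor -2. Verdict: none (x = -\frac{2}{3}): each listed identity misses the multisets {-\frac{1}{2}, \frac{5}{2}} ; {\frac{3}{2}}.
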